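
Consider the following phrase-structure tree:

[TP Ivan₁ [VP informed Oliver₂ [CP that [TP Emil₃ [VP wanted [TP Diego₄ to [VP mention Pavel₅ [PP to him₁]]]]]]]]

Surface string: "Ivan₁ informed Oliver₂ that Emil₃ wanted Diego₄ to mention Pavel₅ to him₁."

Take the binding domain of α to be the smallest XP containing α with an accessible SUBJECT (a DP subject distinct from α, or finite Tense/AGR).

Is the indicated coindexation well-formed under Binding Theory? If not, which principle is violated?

The two coindexed NPs are *Ivan₁* and *him₁*.
*him₁* is a pronoun; its binding domain is the embedded TP, whose subject is Diego₄. Within that domain it is c-commanded only by *Diego₄*, *Pavel₅*, which carry a different index — the pronoun is free locally, so Principle B holds.
*Ivan₁* is an R-expression; *him₁* does not c-command it, and no other NP shares its index, so Principle C is satisfied.
All principles are respected.

grammatical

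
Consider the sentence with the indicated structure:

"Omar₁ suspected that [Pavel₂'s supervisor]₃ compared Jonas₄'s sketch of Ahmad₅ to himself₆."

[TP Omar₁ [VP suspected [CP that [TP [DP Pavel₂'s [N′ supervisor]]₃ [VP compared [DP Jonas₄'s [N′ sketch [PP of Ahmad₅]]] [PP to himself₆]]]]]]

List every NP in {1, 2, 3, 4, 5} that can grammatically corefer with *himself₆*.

{3}

*himself* is an anaphor, so Principle A applies: it must be bound in its binding domain.
Binding domain of *himself₆*: the embedded TP, whose subject is [Pavel₂'s supervisor]₃.
*Omar₁* c-commands the anaphor but is outside its binding domain → cannot satisfy Principle A.
*Pavel₂* does not c-command the anaphor → cannot bind it.
*[Pavel₂'s supervisor]₃* c-commands the anaphor within its binding domain → licit binder.
*Jonas₄* does not c-command the anaphor → cannot bind it.
*Ahmad₅* does not c-command the anaphor → cannot bind it.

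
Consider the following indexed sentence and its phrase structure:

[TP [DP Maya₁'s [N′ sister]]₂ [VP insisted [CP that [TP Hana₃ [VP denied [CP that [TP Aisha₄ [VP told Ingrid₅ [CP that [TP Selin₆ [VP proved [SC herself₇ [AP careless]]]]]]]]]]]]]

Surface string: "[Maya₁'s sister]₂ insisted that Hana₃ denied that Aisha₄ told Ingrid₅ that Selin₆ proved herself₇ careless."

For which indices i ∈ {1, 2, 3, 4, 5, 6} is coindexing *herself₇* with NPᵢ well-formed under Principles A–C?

*herself* is an anaphor, so Principle A applies: it must be bound in its binding domain.
Binding domain of *herself₇*: the embedded TP, whose subject is Selin₆.
*Maya₁* does not c-command the anaphor → cannot bind it.
*[Maya₁'s sister]₂* c-commands the anaphor but is outside its binding domain → cannot satisfy Principle A.
*Hana₃* c-commands the anaphor but is outside its binding domain → cannot satisfy Principle A.
*Aisha₄* c-commands the anaphor but is outside its binding domain → cannot satisfy Principle A.
*Ingrid₅* c-commands the anaphor but is outside its binding domain → cannot satisfy Principle A.
*Selin₆* c-commands the anaphor within its binding domain → licit binder.

{6}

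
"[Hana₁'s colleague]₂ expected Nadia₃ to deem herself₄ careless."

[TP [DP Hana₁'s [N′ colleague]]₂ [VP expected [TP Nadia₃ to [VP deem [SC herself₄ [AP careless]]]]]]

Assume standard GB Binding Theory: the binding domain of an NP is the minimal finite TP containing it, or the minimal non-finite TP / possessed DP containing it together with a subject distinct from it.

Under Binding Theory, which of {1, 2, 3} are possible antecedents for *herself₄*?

*herself* is an anaphor, so Principle A applies: it must be bound in its binding domain.
Binding domain of *herself₄*: the embedded TP, whose subject is Nadia₃.
*Hana₁* does not c-command the anaphor → cannot bind it.
*[Hana₁'s colleague]₂* c-commands the anaphor but is outside its binding domain → cannot satisfy Principle A.
*Nadia₃* c-commands the anaphor within its binding domain → licit binder.

{3}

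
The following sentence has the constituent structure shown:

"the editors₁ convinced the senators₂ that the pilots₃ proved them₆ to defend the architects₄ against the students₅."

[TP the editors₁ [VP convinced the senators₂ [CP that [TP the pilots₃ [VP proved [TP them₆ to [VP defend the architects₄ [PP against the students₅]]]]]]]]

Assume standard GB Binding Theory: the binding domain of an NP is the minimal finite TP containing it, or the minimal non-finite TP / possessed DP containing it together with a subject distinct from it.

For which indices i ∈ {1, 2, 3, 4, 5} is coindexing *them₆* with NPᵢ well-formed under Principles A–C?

{1, 2}

*them* is a pronoun, so Principle B applies: it must be free in its binding domain.
Binding domain of *them₆*: the embedded TP, whose subject is the pilots₃.
*the editors₁* c-commands the pronoun but from outside its binding domain, and is not c-commanded by it → coindexation permitted.
*the senators₂* c-commands the pronoun but from outside its binding domain, and is not c-commanded by it → coindexation permitted.
*the pilots₃* c-commands the pronoun within its binding domain → coindexation would violate Principle B.
*the architects₄*: the pronoun c-commands this R-expression → coindexation would violate Principle C on *the architects₄*.
*the students₅*: the pronoun c-commands this R-expression → coindexation would violate Principle C on *the students₅*.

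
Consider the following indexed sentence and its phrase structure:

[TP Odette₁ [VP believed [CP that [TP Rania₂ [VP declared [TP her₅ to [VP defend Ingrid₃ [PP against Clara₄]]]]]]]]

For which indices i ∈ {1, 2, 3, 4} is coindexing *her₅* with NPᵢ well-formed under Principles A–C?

*her* is a pronoun, so Principle B applies: it must be free in its binding domain.
Binding domain of *her₅*: the embedded TP, whose subject is Rania₂.
*Odette₁* c-commands the pronoun but from outside its binding domain, and is not c-commanded by it → coindexation permitted.
*Rania₂* c-commands the pronoun within its binding domain → coindexation would violate Principle B.
*Ingrid₃*: the pronoun c-commands this R-expression → coindexation would violate Principle C on *Ingrid₃*.
*Clara₄*: the pronoun c-commands this R-expression → coindexation would violate Principle C on *Clara₄*.

{1}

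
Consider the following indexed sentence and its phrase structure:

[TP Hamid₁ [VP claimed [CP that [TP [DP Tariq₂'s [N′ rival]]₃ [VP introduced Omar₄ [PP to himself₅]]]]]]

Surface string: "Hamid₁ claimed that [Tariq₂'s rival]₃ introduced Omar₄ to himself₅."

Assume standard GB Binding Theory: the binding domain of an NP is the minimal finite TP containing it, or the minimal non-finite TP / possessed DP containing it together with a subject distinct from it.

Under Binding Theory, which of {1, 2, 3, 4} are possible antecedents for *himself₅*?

*himself* is an anaphor, so Principle A applies: it must be bound in its binding domain.
Binding domain of *himself₅*: the embedded TP, whose subject is [Tariq₂'s rival]₃.
*Hamid₁* c-commands the anaphor but is outside its binding domain → cannot satisfy Principle A.
*Tariq₂* does not c-command the anaphor → cannot bind it.
*[Tariq₂'s rival]₃* c-commands the anaphor within its binding domain → licit binder.
*Omar₄* c-commands the anaphor within its binding domain → licit binder.

{3, 4}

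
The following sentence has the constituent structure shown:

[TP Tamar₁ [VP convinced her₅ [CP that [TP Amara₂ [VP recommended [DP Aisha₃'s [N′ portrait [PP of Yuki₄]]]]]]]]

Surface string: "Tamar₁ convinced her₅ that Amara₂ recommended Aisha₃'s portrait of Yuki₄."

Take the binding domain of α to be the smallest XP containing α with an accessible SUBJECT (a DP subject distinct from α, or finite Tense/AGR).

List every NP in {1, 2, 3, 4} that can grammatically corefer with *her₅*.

none

*her* is a pronoun, so Principle B applies: it must be free in its binding domain.
Binding domain of *her₅*: the matrix TP, whose subject is Tamar₁.
*Tamar₁* c-commands the pronoun within its binding domain → coindexation would violate Principle B.
*Amara₂*: the pronoun c-commands this R-expression → coindexation would violate Principle C on *Amara₂*.
*Aisha₃*: the pronoun c-commands this R-expression → coindexation would violate Principle C on *Aisha₃*.
*Yuki₄*: the pronoun c-commands this R-expression → coindexation would violate Principle C on *Yuki₄*.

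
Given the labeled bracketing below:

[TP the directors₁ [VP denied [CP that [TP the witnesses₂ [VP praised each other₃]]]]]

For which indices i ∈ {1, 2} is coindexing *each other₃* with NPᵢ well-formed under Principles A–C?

*each other* is an anaphor, so Principle A applies: it must be bound in its binding domain.
Binding domain of *each other₃*: the embedded TP, whose subject is the witnesses₂.
*the directors₁* c-commands the anaphor but is outside its binding domain → cannot satisfy Principle A.
*the witnesses₂* c-commands the anaphor within its binding domain → licit binder.

{2}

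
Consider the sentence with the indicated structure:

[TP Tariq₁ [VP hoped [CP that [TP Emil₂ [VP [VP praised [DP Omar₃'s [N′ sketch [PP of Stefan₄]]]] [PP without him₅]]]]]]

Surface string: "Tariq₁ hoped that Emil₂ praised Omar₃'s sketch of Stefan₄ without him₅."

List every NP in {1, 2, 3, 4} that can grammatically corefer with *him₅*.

{1, 3, 4}

*him* is a pronoun, so Principle B applies: it must be free in its binding domain.
Binding domain of *him₅*: the embedded TP, whose subject is Emil₂.
*Tariq₁* c-commands the pronoun but from outside its binding domain, and is not c-commanded by it → coindexation permitted.
*Emil₂* c-commands the pronoun within its binding domain → coindexation would violate Principle B.
*Omar₃* and the pronoun do not c-command one another → neither Principle B nor Principle C is at stake; coindexation permitted.
*Stefan₄* and the pronoun do not c-command one another → neither Principle B nor Principle C is at stake; coindexation permitted.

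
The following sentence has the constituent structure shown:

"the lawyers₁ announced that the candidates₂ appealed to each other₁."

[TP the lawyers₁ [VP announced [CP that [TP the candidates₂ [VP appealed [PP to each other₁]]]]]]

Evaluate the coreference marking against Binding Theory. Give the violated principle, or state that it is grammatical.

Principle A

The two coindexed NPs are *the lawyers₁* and *each other₁*.
*each other₁* is an anaphor. Principle A requires it to be bound within its binding domain — the embedded TP, whose subject is the candidates₂.
Within that domain it is c-commanded by *the candidates₂*, which does not share its index.
*the lawyers₁* does c-command the anaphor, but from outside its binding domain.
The anaphor is unbound in its domain → Principle A violation.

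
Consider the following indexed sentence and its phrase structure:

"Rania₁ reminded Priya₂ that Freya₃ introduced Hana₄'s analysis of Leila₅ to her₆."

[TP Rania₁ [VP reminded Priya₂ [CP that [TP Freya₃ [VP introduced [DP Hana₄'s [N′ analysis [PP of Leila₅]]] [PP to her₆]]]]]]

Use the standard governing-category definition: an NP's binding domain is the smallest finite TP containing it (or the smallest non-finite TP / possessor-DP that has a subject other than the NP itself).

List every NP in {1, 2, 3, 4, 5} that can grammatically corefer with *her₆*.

{1, 2, 4, 5}

*her* is a pronoun, so Principle B applies: it must be free in its binding domain.
Binding domain of *her₆*: the embedded TP, whose subject is Freya₃.
*Rania₁* c-commands the pronoun but from outside its binding domain, and is not c-commanded by it → coindexation permitted.
*Priya₂* c-commands the pronoun but from outside its binding domain, and is not c-commanded by it → coindexation permitted.
*Freya₃* c-commands the pronoun within its binding domain → coindexation would violate Principle B.
*Hana₄* and the pronoun do not c-command one another → neither Principle B nor Principle C is at stake; coindexation permitted.
*Leila₅* and the pronoun do not c-command one another → neither Principle B nor Principle C is at stake; coindexation permitted.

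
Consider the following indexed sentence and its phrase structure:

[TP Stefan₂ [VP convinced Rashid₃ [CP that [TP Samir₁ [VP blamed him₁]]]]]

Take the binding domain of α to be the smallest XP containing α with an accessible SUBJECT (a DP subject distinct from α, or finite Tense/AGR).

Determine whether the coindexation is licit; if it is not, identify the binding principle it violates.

The two coindexed NPs are *Samir₁* and *him₁*.
*him₁* is a pronoun. Its binding domain is the embedded TP, whose subject is Samir₁.
*Samir₁* c-commands it within that domain and carries the same index.
The pronoun is locally bound → Principle B violation.

Principle B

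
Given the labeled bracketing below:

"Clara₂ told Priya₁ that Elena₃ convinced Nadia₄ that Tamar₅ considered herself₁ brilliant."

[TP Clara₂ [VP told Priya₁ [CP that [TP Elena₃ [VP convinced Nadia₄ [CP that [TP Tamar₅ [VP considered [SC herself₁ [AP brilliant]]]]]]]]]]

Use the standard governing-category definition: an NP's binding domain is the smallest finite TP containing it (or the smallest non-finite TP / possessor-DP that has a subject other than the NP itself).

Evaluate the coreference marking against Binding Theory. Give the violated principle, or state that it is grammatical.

Principle A

The two coindexed NPs are *Priya₁* and *herself₁*.
*herself₁* is an anaphor. Principle A requires it to be bound within its binding domain — the embedded TP, whose subject is Tamar₅.
Within that domain it is c-commanded by *Tamar₅*, which does not share its index.
*Priya₁* does c-command the anaphor, but from outside its binding domain.
The anaphor is unbound in its domain → Principle A violation.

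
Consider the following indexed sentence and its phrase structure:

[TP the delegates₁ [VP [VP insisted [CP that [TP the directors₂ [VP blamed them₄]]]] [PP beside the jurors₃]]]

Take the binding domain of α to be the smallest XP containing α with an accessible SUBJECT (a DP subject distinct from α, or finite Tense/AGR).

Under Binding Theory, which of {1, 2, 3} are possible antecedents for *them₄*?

{1, 3}

*them* is a pronoun, so Principle B applies: it must be free in its binding domain.
Binding domain of *them₄*: the embedded TP, whose subject is the directors₂.
*the delegates₁* c-commands the pronoun but from outside its binding domain, and is not c-commanded by it → coindexation permitted.
*the directors₂* c-commands the pronoun within its binding domain → coindexation would violate Principle B.
*the jurors₃* and the pronoun do not c-command one another → neither Principle B nor Principle C is at stake; coindexation permitted.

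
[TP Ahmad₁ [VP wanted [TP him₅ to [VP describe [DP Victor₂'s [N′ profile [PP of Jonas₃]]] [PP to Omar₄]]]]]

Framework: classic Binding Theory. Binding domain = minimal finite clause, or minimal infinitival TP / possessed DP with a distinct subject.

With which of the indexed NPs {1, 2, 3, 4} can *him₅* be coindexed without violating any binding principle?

none

*him* is a pronoun, so Principle B applies: it must be free in its binding domain.
Binding domain of *him₅*: the matrix TP, whose subject is Ahmad₁.
*Ahmad₁* c-commands the pronoun within its binding domain → coindexation would violate Principle B.
*Victor₂*: the pronoun c-commands this R-expression → coindexation would violate Principle C on *Victor₂*.
*Jonas₃*: the pronoun c-commands this R-expression → coindexation would violate Principle C on *Jonas₃*.
*Omar₄*: the pronoun c-commands this R-expression → coindexation would violate Principle C on *Omar₄*.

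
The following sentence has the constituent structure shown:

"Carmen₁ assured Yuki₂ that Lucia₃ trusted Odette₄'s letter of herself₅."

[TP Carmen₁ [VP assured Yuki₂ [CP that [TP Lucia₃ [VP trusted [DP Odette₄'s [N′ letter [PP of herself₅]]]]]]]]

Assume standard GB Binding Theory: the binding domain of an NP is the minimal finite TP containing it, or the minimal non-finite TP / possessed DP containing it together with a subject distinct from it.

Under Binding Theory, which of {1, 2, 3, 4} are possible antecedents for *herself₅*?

{4}

*herself* is an anaphor, so Principle A applies: it must be bound in its binding domain.
Binding domain of *herself₅*: the possessed DP, whose subject is Odette₄.
*Carmen₁* c-commands the anaphor but is outside its binding domain → cannot satisfy Principle A.
*Yuki₂* c-commands the anaphor but is outside its binding domain → cannot satisfy Principle A.
*Lucia₃* c-commands the anaphor but is outside its binding domain → cannot satisfy Principle A.
*Odette₄* c-commands the anaphor within its binding domain → licit binder.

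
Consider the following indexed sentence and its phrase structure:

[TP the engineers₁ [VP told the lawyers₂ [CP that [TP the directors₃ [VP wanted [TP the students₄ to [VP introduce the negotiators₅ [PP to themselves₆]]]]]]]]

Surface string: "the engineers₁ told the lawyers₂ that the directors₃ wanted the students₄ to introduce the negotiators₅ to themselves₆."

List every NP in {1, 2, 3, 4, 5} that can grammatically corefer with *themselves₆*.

{4, 5}

*themselves* is an anaphor, so Principle A applies: it must be bound in its binding domain.
Binding domain of *themselves₆*: the embedded TP, whose subject is the students₄.
*the engineers₁* c-commands the anaphor but is outside its binding domain → cannot satisfy Principle A.
*the lawyers₂* c-commands the anaphor but is outside its binding domain → cannot satisfy Principle A.
*the directors₃* c-commands the anaphor but is outside its binding domain → cannot satisfy Principle A.
*the students₄* c-commands the anaphor within its binding domain → licit binder.
*the negotiators₅* c-commands the anaphor within its binding domain → licit binder.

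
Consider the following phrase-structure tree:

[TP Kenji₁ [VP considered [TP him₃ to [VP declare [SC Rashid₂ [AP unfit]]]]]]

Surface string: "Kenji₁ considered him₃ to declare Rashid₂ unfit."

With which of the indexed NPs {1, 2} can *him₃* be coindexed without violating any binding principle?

*him* is a pronoun, so Principle B applies: it must be free in its binding domain.
Binding domain of *him₃*: the matrix TP, whose subject is Kenji₁.
*Kenji₁* c-commands the pronoun within its binding domain → coindexation would violate Principle B.
*Rashid₂*: the pronoun c-commands this R-expression → coindexation would violate Principle C on *Rashid₂*.

none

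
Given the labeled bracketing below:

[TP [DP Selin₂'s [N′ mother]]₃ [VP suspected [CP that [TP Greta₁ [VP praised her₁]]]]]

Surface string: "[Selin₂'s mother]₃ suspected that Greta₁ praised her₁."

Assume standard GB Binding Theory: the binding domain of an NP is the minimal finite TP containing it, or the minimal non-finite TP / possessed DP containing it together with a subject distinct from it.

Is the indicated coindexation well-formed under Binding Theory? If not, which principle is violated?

The two coindexed NPs are *Greta₁* and *her₁*.
*her₁* is a pronoun. Its binding domain is the embedded TP, whose subject is Greta₁.
*Greta₁* c-commands it within that domain and carries the same index.
The pronoun is locally bound → Principle B violation.

Principle B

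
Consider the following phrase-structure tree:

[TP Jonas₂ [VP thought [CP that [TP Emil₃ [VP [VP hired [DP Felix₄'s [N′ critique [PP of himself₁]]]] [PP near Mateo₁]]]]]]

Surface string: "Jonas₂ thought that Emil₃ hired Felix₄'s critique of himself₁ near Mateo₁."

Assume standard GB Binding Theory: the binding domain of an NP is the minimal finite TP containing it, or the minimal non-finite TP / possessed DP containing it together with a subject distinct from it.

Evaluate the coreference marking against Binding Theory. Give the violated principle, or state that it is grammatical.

Principle A

The two coindexed NPs are *Mateo₁* and *himself₁*.
*himself₁* is an anaphor. Principle A requires it to be bound within its binding domain — the possessed DP, whose subject is Felix₄.
Within that domain it is c-commanded by *Felix₄*, which does not share its index.
*Mateo₁* does not c-command the anaphor at all.
The anaphor is unbound in its domain → Principle A violation.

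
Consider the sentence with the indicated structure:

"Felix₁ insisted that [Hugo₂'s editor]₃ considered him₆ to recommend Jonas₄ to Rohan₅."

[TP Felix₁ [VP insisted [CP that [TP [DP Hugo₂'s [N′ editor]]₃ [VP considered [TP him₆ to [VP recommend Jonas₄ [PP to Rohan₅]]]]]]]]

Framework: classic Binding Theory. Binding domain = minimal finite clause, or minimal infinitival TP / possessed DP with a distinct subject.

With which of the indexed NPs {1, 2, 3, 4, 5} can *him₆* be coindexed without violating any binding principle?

{1, 2}

*him* is a pronoun, so Principle B applies: it must be free in its binding domain.
Binding domain of *him₆*: the embedded TP, whose subject is [Hugo₂'s editor]₃.
*Felix₁* c-commands the pronoun but from outside its binding domain, and is not c-commanded by it → coindexation permitted.
*Hugo₂* and the pronoun do not c-command one another → neither Principle B nor Principle C is at stake; coindexation permitted.
*[Hugo₂'s editor]₃* c-commands the pronoun within its binding domain → coindexation would violate Principle B.
*Jonas₄*: the pronoun c-commands this R-expression → coindexation would violate Principle C on *Jonas₄*.
*Rohan₅*: the pronoun c-commands this R-expression → coindexation would violate Principle C on *Rohan₅*.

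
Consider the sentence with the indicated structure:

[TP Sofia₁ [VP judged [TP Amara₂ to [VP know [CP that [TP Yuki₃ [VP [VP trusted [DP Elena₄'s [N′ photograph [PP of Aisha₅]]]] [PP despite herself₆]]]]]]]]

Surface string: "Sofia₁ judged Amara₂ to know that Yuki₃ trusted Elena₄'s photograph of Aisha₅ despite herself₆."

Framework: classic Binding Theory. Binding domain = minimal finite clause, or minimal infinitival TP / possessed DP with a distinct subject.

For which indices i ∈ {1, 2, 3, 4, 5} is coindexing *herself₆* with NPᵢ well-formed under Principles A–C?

*herself* is an anaphor, so Principle A applies: it must be bound in its binding domain.
Binding domain of *herself₆*: the embedded TP, whose subject is Yuki₃.
*Sofia₁* c-commands the anaphor but is outside its binding domain → cannot satisfy Principle A.
*Amara₂* c-commands the anaphor but is outside its binding domain → cannot satisfy Principle A.
*Yuki₃* c-commands the anaphor within its binding domain → licit binder.
*Elena₄* does not c-command the anaphor → cannot bind it.
*Aisha₅* does not c-command the anaphor → cannot bind it.

{3}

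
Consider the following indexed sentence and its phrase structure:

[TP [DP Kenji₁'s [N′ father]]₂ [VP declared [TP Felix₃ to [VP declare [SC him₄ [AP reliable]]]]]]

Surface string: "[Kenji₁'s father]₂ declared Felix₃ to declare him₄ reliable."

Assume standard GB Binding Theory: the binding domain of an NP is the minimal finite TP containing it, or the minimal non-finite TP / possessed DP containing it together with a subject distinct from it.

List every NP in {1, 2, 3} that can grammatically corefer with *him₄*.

*him* is a pronoun, so Principle B applies: it must be free in its binding domain.
Binding domain of *him₄*: the embedded TP, whose subject is Felix₃.
*Kenji₁* and the pronoun do not c-command one another → neither Principle B nor Principle C is at stake; coindexation permitted.
*[Kenji₁'s father]₂* c-commands the pronoun but from outside its binding domain, and is not c-commanded by it → coindexation permitted.
*Felix₃* c-commands the pronoun within its binding domain → coindexation would violate Principle B.

{1, 2}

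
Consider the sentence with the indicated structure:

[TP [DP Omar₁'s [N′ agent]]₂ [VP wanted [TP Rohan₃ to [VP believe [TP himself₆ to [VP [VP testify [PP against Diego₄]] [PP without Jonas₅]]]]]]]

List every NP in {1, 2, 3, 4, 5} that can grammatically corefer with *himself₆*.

{3}

*himself* is an anaphor, so Principle A applies: it must be bound in its binding domain.
Binding domain of *himself₆*: the embedded TP, whose subject is Rohan₃.
*Omar₁* does not c-command the anaphor → cannot bind it.
*[Omar₁'s agent]₂* c-commands the anaphor but is outside its binding domain → cannot satisfy Principle A.
*Rohan₃* c-commands the anaphor within its binding domain → licit binder.
*Diego₄* does not c-command the anaphor → cannot bind it.
*Jonas₅* does not c-command the anaphor → cannot bind it.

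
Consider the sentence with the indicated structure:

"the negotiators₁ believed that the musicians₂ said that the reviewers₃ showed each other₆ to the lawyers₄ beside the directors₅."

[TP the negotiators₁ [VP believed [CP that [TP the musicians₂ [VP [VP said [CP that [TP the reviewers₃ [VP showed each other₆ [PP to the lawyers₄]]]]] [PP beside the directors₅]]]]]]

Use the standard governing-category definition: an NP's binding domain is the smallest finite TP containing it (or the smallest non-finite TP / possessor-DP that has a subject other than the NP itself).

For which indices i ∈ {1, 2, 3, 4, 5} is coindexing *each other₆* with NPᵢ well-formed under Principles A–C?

*each other* is an anaphor, so Principle A applies: it must be bound in its binding domain.
Binding domain of *each other₆*: the embedded TP, whose subject is the reviewers₃.
*the negotiators₁* c-commands the anaphor but is outside its binding domain → cannot satisfy Principle A.
*the musicians₂* c-commands the anaphor but is outside its binding domain → cannot satisfy Principle A.
*the reviewers₃* c-commands the anaphor within its binding domain → licit binder.
*the lawyers₄* does not c-command the anaphor → cannot bind it.
*the directors₅* does not c-command the anaphor → cannot bind it.

{3}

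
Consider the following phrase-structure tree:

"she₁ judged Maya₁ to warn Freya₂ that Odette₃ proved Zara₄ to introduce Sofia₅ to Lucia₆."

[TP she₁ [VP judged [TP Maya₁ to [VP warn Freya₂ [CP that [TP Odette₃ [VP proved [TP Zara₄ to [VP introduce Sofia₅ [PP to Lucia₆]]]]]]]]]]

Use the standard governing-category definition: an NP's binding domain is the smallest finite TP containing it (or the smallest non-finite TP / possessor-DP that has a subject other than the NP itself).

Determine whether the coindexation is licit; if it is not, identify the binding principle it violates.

The two coindexed NPs are *she₁* and *Maya₁*.
*Maya₁* is an R-expression. Principle C requires it to be free everywhere.
*she₁* c-commands it and carries the same index.
The R-expression is bound → Principle C violation.

Principle C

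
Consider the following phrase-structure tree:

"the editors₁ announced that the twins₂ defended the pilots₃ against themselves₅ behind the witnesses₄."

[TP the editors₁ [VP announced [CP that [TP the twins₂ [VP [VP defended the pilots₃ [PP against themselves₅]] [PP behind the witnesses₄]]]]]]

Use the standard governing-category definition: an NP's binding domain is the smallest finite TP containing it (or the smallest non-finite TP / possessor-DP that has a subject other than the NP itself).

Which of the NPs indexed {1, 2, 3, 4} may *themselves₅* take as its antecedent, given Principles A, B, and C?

{2, 3}

*themselves* is an anaphor, so Principle A applies: it must be bound in its binding domain.
Binding domain of *themselves₅*: the embedded TP, whose subject is the twins₂.
*the editors₁* c-commands the anaphor but is outside its binding domain → cannot satisfy Principle A.
*the twins₂* c-commands the anaphor within its binding domain → licit binder.
*the pilots₃* c-commands the anaphor within its binding domain → licit binder.
*the witnesses₄* does not c-command the anaphor → cannot bind it.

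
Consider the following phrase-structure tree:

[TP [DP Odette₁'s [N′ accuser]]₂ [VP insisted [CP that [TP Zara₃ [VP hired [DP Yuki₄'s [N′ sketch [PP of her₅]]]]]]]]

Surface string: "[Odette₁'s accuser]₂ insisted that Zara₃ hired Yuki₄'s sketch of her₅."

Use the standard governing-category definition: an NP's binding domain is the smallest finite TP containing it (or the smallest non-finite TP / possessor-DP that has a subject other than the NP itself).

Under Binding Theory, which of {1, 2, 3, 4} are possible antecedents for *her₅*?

{1, 2, 3}

*her* is a pronoun, so Principle B applies: it must be free in its binding domain.
Binding domain of *her₅*: the possessed DP, whose subject is Yuki₄.
*Odette₁* and the pronoun do not c-command one another → neither Principle B nor Principle C is at stake; coindexation permitted.
*[Odette₁'s accuser]₂* c-commands the pronoun but from outside its binding domain, and is not c-commanded by it → coindexation permitted.
*Zara₃* c-commands the pronoun but from outside its binding domain, and is not c-commanded by it → coindexation permitted.
*Yuki₄* c-commands the pronoun within its binding domain → coindexation would violate Principle B.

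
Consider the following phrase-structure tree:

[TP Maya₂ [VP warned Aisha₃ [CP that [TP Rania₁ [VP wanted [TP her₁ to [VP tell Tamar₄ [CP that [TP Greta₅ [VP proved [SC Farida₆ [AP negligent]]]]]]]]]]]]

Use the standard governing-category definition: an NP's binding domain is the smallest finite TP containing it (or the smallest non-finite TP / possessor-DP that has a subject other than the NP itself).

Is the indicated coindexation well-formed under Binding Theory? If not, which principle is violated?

The two coindexed NPs are *Rania₁* and *her₁*.
*her₁* is a pronoun. Its binding domain is the embedded TP, whose subject is Rania₁.
*Rania₁* c-commands it within that domain and carries the same index.
The pronoun is locally bound → Principle B violation.

Principle B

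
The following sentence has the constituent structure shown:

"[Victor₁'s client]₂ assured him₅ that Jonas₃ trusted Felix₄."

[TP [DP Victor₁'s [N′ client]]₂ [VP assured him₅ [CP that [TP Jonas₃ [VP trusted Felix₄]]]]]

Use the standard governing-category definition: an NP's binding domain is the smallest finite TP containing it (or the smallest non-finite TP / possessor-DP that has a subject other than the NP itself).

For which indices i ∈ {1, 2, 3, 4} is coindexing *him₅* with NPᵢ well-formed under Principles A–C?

{1}

*him* is a pronoun, so Principle B applies: it must be free in its binding domain.
Binding domain of *him₅*: the matrix TP, whose subject is [Victor₁'s client]₂.
*Victor₁* and the pronoun do not c-command one another → neither Principle B nor Principle C is at stake; coindexation permitted.
*[Victor₁'s client]₂* c-commands the pronoun within its binding domain → coindexation would violate Principle B.
*Jonas₃*: the pronoun c-commands this R-expression → coindexation would violate Principle C on *Jonas₃*.
*Felix₄*: the pronoun c-commands this R-expression → coindexation would violate Principle C on *Felix₄*.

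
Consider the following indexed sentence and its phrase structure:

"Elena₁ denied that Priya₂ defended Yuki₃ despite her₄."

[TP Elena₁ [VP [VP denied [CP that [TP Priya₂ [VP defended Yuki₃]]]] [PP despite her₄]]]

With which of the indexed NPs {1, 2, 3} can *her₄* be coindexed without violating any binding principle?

*her* is a pronoun, so Principle B applies: it must be free in its binding domain.
Binding domain of *her₄*: the matrix TP, whose subject is Elena₁.
*Elena₁* c-commands the pronoun within its binding domain → coindexation would violate Principle B.
*Priya₂* and the pronoun do not c-command one another → neither Principle B nor Principle C is at stake; coindexation permitted.
*Yuki₃* and the pronoun do not c-command one another → neither Principle B nor Principle C is at stake; coindexation permitted.

{2, 3}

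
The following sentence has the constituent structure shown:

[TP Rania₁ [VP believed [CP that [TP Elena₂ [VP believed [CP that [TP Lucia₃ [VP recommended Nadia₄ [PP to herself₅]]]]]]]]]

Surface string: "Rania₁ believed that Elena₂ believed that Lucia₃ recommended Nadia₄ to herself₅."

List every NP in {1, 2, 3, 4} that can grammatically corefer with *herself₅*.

{3, 4}

*herself* is an anaphor, so Principle A applies: it must be bound in its binding domain.
Binding domain of *herself₅*: the embedded TP, whose subject is Lucia₃.
*Rania₁* c-commands the anaphor but is outside its binding domain → cannot satisfy Principle A.
*Elena₂* c-commands the anaphor but is outside its binding domain → cannot satisfy Principle A.
*Lucia₃* c-commands the anaphor within its binding domain → licit binder.
*Nadia₄* c-commands the anaphor within its binding domain → licit binder.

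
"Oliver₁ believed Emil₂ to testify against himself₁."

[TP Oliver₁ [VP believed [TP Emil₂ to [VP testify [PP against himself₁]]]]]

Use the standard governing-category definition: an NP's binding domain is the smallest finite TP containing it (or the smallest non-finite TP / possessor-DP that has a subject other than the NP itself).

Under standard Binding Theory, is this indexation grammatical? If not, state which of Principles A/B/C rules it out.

The two coindexed NPs are *Oliver₁* and *himself₁*.
*himself₁* is an anaphor. Principle A requires it to be bound within its binding domain — the embedded TP, whose subject is Emil₂.
Within that domain it is c-commanded by *Emil₂*, which does not share its index.
*Oliver₁* does c-command the anaphor, but from outside its binding domain.
The anaphor is unbound in its domain → Principle A violation.

Principle A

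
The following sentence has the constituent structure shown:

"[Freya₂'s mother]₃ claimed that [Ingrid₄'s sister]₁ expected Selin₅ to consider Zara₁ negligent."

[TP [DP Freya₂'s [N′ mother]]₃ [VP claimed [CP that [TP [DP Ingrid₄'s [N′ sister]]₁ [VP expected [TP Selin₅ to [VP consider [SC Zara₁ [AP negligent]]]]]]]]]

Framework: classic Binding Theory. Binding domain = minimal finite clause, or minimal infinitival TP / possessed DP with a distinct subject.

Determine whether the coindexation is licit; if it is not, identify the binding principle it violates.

The two coindexed NPs are *[Ingrid₄'s sister]₁* and *Zara₁*.
*Zara₁* is an R-expression. Principle C requires it to be free everywhere.
*[Ingrid₄'s sister]₁* c-commands it and carries the same index.
The R-expression is bound → Principle C violation.

Principle C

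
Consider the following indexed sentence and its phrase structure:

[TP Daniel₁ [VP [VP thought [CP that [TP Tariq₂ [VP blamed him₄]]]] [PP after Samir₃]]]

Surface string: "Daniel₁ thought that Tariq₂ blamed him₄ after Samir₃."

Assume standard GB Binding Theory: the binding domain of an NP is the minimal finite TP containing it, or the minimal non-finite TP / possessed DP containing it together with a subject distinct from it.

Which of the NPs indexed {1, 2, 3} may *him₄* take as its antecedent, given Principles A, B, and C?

*him* is a pronoun, so Principle B applies: it must be free in its binding domain.
Binding domain of *him₄*: the embedded TP, whose subject is Tariq₂.
*Daniel₁* c-commands the pronoun but from outside its binding domain, and is not c-commanded by it → coindexation permitted.
*Tariq₂* c-commands the pronoun within its binding domain → coindexation would violate Principle B.
*Samir₃* and the pronoun do not c-command one another → neither Principle B nor Principle C is at stake; coindexation permitted.

{1, 3}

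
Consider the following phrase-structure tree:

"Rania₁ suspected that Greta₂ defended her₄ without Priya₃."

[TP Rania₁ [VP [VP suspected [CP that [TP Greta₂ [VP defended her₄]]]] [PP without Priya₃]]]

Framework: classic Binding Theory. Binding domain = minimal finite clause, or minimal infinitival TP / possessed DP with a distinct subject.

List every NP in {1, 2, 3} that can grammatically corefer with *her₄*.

*her* is a pronoun, so Principle B applies: it must be free in its binding domain.
Binding domain of *her₄*: the embedded TP, whose subject is Greta₂.
*Rania₁* c-commands the pronoun but from outside its binding domain, and is not c-commanded by it → coindexation permitted.
*Greta₂* c-commands the pronoun within its binding domain → coindexation would violate Principle B.
*Priya₃* and the pronoun do not c-command one another → neither Principle B nor Principle C is at stake; coindexation permitted.

{1, 3}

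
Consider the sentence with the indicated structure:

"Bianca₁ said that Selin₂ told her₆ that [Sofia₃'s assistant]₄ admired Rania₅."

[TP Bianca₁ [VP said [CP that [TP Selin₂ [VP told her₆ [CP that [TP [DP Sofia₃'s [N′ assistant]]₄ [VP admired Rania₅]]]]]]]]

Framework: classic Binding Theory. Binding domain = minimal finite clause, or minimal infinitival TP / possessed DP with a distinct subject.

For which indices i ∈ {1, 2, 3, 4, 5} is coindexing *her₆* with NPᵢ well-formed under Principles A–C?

*her* is a pronoun, so Principle B applies: it must be free in its binding domain.
Binding domain of *her₆*: the embedded TP, whose subject is Selin₂.
*Bianca₁* c-commands the pronoun but from outside its binding domain, and is not c-commanded by it → coindexation permitted.
*Selin₂* c-commands the pronoun within its binding domain → coindexation would violate Principle B.
*Sofia₃*: the pronoun c-commands this R-expression → coindexation would violate Principle C on *Sofia₃*.
*[Sofia₃'s assistant]₄*: the pronoun c-commands this R-expression → coindexation would violate Principle C on *[Sofia₃'s assistant]₄*.
*Rania₅*: the pronoun c-commands this R-expression → coindexation would violate Principle C on *Rania₅*.

{1}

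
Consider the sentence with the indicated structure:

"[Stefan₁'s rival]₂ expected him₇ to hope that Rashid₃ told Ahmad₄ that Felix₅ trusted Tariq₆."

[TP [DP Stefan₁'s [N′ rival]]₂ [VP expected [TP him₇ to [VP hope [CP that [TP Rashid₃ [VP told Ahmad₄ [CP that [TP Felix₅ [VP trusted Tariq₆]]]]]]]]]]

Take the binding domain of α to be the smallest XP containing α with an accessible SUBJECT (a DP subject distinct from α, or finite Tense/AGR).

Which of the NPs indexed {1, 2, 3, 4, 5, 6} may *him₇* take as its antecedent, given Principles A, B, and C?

{1}

*him* is a pronoun, so Principle B applies: it must be free in its binding domain.
Binding domain of *him₇*: the matrix TP, whose subject is [Stefan₁'s rival]₂.
*Stefan₁* and the pronoun do not c-command one another → neither Principle B nor Principle C is at stake; coindexation permitted.
*[Stefan₁'s rival]₂* c-commands the pronoun within its binding domain → coindexation would violate Principle B.
*Rashid₃*: the pronoun c-commands this R-expression → coindexation would violate Principle C on *Rashid₃*.
*Ahmad₄*: the pronoun c-commands this R-expression → coindexation would violate Principle C on *Ahmad₄*.
*Felix₅*: the pronoun c-commands this R-expression → coindexation would violate Principle C on *Felix₅*.
*Tariq₆*: the pronoun c-commands this R-expression → coindexation would violate Principle C on *Tariq₆*.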